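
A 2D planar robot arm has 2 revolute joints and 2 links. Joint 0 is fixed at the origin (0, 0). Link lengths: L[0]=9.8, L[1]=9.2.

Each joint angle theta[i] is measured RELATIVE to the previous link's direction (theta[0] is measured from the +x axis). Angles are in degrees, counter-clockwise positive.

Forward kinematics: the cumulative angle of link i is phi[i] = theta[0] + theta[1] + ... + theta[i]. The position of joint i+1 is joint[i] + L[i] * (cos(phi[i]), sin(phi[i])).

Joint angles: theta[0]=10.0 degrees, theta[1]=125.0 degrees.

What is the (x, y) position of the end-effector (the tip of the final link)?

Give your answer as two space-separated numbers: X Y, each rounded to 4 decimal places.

joint[0] = (0.0000, 0.0000)  (base)
link 0: phi[0] = 10 = 10 deg
  cos(10 deg) = 0.9848, sin(10 deg) = 0.1736
  joint[1] = (0.0000, 0.0000) + 9.8 * (0.9848, 0.1736) = (0.0000 + 9.6511, 0.0000 + 1.7018) = (9.6511, 1.7018)
link 1: phi[1] = 10 + 125 = 135 deg
  cos(135 deg) = -0.7071, sin(135 deg) = 0.7071
  joint[2] = (9.6511, 1.7018) + 9.2 * (-0.7071, 0.7071) = (9.6511 + -6.5054, 1.7018 + 6.5054) = (3.1457, 8.2071)
End effector: (3.1457, 8.2071)

Answer: 3.1457 8.2071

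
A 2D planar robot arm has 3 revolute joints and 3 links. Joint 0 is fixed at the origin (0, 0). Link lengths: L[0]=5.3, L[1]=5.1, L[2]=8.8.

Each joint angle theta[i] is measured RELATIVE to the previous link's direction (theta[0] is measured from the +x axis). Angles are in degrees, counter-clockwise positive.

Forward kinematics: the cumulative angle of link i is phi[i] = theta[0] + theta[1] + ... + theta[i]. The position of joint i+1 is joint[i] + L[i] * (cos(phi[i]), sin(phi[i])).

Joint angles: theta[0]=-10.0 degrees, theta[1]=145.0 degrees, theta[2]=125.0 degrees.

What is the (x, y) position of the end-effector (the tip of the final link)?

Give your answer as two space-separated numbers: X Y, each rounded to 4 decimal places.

joint[0] = (0.0000, 0.0000)  (base)
link 0: phi[0] = -10 = -10 deg
  cos(-10 deg) = 0.9848, sin(-10 deg) = -0.1736
  joint[1] = (0.0000, 0.0000) + 5.3 * (0.9848, -0.1736) = (0.0000 + 5.2195, 0.0000 + -0.9203) = (5.2195, -0.9203)
link 1: phi[1] = -10 + 145 = 135 deg
  cos(135 deg) = -0.7071, sin(135 deg) = 0.7071
  joint[2] = (5.2195, -0.9203) + 5.1 * (-0.7071, 0.7071) = (5.2195 + -3.6062, -0.9203 + 3.6062) = (1.6132, 2.6859)
link 2: phi[2] = -10 + 145 + 125 = 260 deg
  cos(260 deg) = -0.1736, sin(260 deg) = -0.9848
  joint[3] = (1.6132, 2.6859) + 8.8 * (-0.1736, -0.9848) = (1.6132 + -1.5281, 2.6859 + -8.6663) = (0.0851, -5.9804)
End effector: (0.0851, -5.9804)

Answer: 0.0851 -5.9804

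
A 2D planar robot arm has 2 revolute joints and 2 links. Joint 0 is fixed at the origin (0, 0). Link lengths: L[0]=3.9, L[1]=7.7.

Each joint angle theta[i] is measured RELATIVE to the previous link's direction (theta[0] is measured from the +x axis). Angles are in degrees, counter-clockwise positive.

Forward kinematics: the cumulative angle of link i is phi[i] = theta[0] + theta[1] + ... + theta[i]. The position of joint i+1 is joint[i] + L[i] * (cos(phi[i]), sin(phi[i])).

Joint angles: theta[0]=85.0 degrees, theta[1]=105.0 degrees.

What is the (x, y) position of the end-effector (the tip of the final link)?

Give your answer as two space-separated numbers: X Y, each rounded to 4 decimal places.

joint[0] = (0.0000, 0.0000)  (base)
link 0: phi[0] = 85 = 85 deg
  cos(85 deg) = 0.0872, sin(85 deg) = 0.9962
  joint[1] = (0.0000, 0.0000) + 3.9 * (0.0872, 0.9962) = (0.0000 + 0.3399, 0.0000 + 3.8852) = (0.3399, 3.8852)
link 1: phi[1] = 85 + 105 = 190 deg
  cos(190 deg) = -0.9848, sin(190 deg) = -0.1736
  joint[2] = (0.3399, 3.8852) + 7.7 * (-0.9848, -0.1736) = (0.3399 + -7.5830, 3.8852 + -1.3371) = (-7.2431, 2.5481)
End effector: (-7.2431, 2.5481)

Answer: -7.2431 2.5481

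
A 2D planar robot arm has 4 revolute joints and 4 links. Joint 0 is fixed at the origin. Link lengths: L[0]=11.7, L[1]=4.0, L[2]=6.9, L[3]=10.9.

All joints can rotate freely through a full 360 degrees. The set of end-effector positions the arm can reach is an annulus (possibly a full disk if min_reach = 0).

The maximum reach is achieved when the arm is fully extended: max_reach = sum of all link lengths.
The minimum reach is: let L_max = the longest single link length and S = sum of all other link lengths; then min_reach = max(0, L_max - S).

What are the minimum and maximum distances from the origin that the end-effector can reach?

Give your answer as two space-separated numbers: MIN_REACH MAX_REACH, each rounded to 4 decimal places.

Link lengths: [11.7, 4.0, 6.9, 10.9]
max_reach = 11.7 + 4 + 6.9 + 10.9 = 33.5
L_max = max([11.7, 4.0, 6.9, 10.9]) = 11.7
S (sum of others) = 33.5 - 11.7 = 21.8
min_reach = max(0, 11.7 - 21.8) = max(0, -10.1) = 0

Answer: 0.0000 33.5000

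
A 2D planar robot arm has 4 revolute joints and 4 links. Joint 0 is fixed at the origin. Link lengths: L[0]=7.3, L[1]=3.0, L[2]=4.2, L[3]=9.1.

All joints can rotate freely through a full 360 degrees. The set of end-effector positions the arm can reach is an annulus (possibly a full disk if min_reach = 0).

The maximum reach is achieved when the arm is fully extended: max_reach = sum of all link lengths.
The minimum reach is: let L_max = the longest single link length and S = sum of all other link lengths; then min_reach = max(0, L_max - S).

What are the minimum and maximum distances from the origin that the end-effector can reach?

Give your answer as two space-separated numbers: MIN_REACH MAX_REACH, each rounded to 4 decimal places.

Link lengths: [7.3, 3.0, 4.2, 9.1]
max_reach = 7.3 + 3 + 4.2 + 9.1 = 23.6
L_max = max([7.3, 3.0, 4.2, 9.1]) = 9.1
S (sum of others) = 23.6 - 9.1 = 14.5
min_reach = max(0, 9.1 - 14.5) = max(0, -5.4) = 0

Answer: 0.0000 23.6000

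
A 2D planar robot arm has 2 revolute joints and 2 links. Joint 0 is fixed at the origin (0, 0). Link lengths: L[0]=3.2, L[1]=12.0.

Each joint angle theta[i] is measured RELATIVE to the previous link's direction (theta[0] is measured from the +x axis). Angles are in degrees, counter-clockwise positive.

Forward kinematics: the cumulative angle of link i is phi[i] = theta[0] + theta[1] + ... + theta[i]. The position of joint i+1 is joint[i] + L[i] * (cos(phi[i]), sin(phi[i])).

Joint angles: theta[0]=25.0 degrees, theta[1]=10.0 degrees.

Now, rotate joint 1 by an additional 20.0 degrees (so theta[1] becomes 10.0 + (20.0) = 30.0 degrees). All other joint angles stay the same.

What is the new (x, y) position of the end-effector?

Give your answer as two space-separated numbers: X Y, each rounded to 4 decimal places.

joint[0] = (0.0000, 0.0000)  (base)
link 0: phi[0] = 25 = 25 deg
  cos(25 deg) = 0.9063, sin(25 deg) = 0.4226
  joint[1] = (0.0000, 0.0000) + 3.2 * (0.9063, 0.4226) = (0.0000 + 2.9002, 0.0000 + 1.3524) = (2.9002, 1.3524)
link 1: phi[1] = 25 + 30 = 55 deg
  cos(55 deg) = 0.5736, sin(55 deg) = 0.8192
  joint[2] = (2.9002, 1.3524) + 12 * (0.5736, 0.8192) = (2.9002 + 6.8829, 1.3524 + 9.8298) = (9.7831, 11.1822)
End effector: (9.7831, 11.1822)

Answer: 9.7831 11.1822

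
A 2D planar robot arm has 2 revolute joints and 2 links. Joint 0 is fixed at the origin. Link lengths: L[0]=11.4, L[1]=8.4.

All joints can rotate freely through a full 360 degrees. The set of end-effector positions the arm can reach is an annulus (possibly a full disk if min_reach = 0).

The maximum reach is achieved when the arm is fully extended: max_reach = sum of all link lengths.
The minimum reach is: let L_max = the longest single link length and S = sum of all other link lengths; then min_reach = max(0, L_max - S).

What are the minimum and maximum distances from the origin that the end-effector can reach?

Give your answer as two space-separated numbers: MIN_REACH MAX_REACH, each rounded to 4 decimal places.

Answer: 3.0000 19.8000

Derivation:
Link lengths: [11.4, 8.4]
max_reach = 11.4 + 8.4 = 19.8
L_max = max([11.4, 8.4]) = 11.4
S (sum of others) = 19.8 - 11.4 = 8.4
min_reach = max(0, 11.4 - 8.4) = max(0, 3) = 3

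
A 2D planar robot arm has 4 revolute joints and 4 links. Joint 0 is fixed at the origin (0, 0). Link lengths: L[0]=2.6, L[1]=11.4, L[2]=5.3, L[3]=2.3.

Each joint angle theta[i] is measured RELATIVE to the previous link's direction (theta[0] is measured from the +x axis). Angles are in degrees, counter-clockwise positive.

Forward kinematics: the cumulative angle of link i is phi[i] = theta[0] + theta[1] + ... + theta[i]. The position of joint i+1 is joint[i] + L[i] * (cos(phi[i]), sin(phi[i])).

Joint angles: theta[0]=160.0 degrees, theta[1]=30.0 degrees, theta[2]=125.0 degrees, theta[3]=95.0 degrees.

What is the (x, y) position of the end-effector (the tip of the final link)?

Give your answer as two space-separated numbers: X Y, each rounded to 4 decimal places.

joint[0] = (0.0000, 0.0000)  (base)
link 0: phi[0] = 160 = 160 deg
  cos(160 deg) = -0.9397, sin(160 deg) = 0.3420
  joint[1] = (0.0000, 0.0000) + 2.6 * (-0.9397, 0.3420) = (0.0000 + -2.4432, 0.0000 + 0.8893) = (-2.4432, 0.8893)
link 1: phi[1] = 160 + 30 = 190 deg
  cos(190 deg) = -0.9848, sin(190 deg) = -0.1736
  joint[2] = (-2.4432, 0.8893) + 11.4 * (-0.9848, -0.1736) = (-2.4432 + -11.2268, 0.8893 + -1.9796) = (-13.6700, -1.0903)
link 2: phi[2] = 160 + 30 + 125 = 315 deg
  cos(315 deg) = 0.7071, sin(315 deg) = -0.7071
  joint[3] = (-13.6700, -1.0903) + 5.3 * (0.7071, -0.7071) = (-13.6700 + 3.7477, -1.0903 + -3.7477) = (-9.9223, -4.8380)
link 3: phi[3] = 160 + 30 + 125 + 95 = 410 deg
  cos(410 deg) = 0.6428, sin(410 deg) = 0.7660
  joint[4] = (-9.9223, -4.8380) + 2.3 * (0.6428, 0.7660) = (-9.9223 + 1.4784, -4.8380 + 1.7619) = (-8.4439, -3.0761)
End effector: (-8.4439, -3.0761)

Answer: -8.4439 -3.0761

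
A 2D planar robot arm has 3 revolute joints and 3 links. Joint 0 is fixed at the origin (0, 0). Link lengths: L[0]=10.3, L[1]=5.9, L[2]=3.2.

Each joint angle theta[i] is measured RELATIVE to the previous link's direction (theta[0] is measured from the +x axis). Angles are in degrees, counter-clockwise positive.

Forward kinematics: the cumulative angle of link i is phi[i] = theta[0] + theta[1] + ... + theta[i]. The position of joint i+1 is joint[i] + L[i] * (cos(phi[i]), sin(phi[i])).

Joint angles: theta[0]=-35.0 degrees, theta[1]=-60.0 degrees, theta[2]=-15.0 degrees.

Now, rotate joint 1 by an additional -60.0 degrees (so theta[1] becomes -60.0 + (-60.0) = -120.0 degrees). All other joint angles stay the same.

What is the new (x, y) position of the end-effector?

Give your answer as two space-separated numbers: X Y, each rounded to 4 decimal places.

joint[0] = (0.0000, 0.0000)  (base)
link 0: phi[0] = -35 = -35 deg
  cos(-35 deg) = 0.8192, sin(-35 deg) = -0.5736
  joint[1] = (0.0000, 0.0000) + 10.3 * (0.8192, -0.5736) = (0.0000 + 8.4373, 0.0000 + -5.9078) = (8.4373, -5.9078)
link 1: phi[1] = -35 + -120 = -155 deg
  cos(-155 deg) = -0.9063, sin(-155 deg) = -0.4226
  joint[2] = (8.4373, -5.9078) + 5.9 * (-0.9063, -0.4226) = (8.4373 + -5.3472, -5.9078 + -2.4934) = (3.0901, -8.4013)
link 2: phi[2] = -35 + -120 + -15 = -170 deg
  cos(-170 deg) = -0.9848, sin(-170 deg) = -0.1736
  joint[3] = (3.0901, -8.4013) + 3.2 * (-0.9848, -0.1736) = (3.0901 + -3.1514, -8.4013 + -0.5557) = (-0.0613, -8.9570)
End effector: (-0.0613, -8.9570)

Answer: -0.0613 -8.9570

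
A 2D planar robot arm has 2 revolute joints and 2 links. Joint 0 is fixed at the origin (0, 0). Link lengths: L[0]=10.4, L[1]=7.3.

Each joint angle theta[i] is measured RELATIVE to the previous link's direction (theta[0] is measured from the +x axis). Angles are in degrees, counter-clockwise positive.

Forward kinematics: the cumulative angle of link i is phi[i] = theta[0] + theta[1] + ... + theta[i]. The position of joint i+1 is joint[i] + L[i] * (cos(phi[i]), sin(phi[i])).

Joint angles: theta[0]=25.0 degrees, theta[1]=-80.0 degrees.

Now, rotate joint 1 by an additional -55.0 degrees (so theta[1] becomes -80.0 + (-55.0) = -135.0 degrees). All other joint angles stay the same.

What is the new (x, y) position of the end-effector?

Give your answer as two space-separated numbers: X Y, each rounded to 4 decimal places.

joint[0] = (0.0000, 0.0000)  (base)
link 0: phi[0] = 25 = 25 deg
  cos(25 deg) = 0.9063, sin(25 deg) = 0.4226
  joint[1] = (0.0000, 0.0000) + 10.4 * (0.9063, 0.4226) = (0.0000 + 9.4256, 0.0000 + 4.3952) = (9.4256, 4.3952)
link 1: phi[1] = 25 + -135 = -110 deg
  cos(-110 deg) = -0.3420, sin(-110 deg) = -0.9397
  joint[2] = (9.4256, 4.3952) + 7.3 * (-0.3420, -0.9397) = (9.4256 + -2.4967, 4.3952 + -6.8598) = (6.9289, -2.4645)
End effector: (6.9289, -2.4645)

Answer: 6.9289 -2.4645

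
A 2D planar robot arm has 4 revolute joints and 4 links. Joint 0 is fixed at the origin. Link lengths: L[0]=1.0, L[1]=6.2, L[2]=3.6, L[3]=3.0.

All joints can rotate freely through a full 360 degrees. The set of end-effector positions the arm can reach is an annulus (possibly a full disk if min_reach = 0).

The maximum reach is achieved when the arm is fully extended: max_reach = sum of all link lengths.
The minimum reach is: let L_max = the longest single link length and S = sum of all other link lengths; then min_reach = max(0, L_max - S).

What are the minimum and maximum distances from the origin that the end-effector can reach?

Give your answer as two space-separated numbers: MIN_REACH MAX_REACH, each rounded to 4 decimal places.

Link lengths: [1.0, 6.2, 3.6, 3.0]
max_reach = 1 + 6.2 + 3.6 + 3 = 13.8
L_max = max([1.0, 6.2, 3.6, 3.0]) = 6.2
S (sum of others) = 13.8 - 6.2 = 7.6
min_reach = max(0, 6.2 - 7.6) = max(0, -1.4) = 0

Answer: 0.0000 13.8000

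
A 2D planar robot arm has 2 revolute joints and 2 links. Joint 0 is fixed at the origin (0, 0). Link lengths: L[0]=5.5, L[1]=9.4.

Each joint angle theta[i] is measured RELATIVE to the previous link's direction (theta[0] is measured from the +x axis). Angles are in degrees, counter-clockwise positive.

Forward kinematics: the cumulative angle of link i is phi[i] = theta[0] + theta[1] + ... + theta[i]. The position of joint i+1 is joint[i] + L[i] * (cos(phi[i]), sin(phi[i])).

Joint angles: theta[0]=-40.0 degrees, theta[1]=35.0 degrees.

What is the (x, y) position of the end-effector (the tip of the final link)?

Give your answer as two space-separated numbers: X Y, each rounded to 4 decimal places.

joint[0] = (0.0000, 0.0000)  (base)
link 0: phi[0] = -40 = -40 deg
  cos(-40 deg) = 0.7660, sin(-40 deg) = -0.6428
  joint[1] = (0.0000, 0.0000) + 5.5 * (0.7660, -0.6428) = (0.0000 + 4.2132, 0.0000 + -3.5353) = (4.2132, -3.5353)
link 1: phi[1] = -40 + 35 = -5 deg
  cos(-5 deg) = 0.9962, sin(-5 deg) = -0.0872
  joint[2] = (4.2132, -3.5353) + 9.4 * (0.9962, -0.0872) = (4.2132 + 9.3642, -3.5353 + -0.8193) = (13.5775, -4.3546)
End effector: (13.5775, -4.3546)

Answer: 13.5775 -4.3546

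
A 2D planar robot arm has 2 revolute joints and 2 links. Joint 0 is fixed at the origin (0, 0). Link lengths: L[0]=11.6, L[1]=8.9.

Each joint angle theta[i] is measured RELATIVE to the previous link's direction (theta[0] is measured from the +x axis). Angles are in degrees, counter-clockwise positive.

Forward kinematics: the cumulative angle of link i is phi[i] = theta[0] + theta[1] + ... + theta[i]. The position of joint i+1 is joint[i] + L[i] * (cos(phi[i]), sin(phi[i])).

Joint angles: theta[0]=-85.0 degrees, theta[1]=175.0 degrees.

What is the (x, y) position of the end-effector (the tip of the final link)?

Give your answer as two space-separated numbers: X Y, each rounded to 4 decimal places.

Answer: 1.0110 -2.6559

Derivation:
joint[0] = (0.0000, 0.0000)  (base)
link 0: phi[0] = -85 = -85 deg
  cos(-85 deg) = 0.0872, sin(-85 deg) = -0.9962
  joint[1] = (0.0000, 0.0000) + 11.6 * (0.0872, -0.9962) = (0.0000 + 1.0110, 0.0000 + -11.5559) = (1.0110, -11.5559)
link 1: phi[1] = -85 + 175 = 90 deg
  cos(90 deg) = 0.0000, sin(90 deg) = 1.0000
  joint[2] = (1.0110, -11.5559) + 8.9 * (0.0000, 1.0000) = (1.0110 + 0.0000, -11.5559 + 8.9000) = (1.0110, -2.6559)
End effector: (1.0110, -2.6559)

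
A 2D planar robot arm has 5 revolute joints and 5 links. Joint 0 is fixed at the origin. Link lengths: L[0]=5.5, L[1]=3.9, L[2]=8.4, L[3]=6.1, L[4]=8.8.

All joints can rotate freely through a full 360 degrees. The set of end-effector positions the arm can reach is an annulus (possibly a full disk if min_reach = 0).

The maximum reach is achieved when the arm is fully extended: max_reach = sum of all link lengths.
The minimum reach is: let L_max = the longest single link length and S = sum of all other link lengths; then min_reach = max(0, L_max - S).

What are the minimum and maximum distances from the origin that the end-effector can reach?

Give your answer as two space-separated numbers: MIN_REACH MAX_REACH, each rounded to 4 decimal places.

Answer: 0.0000 32.7000

Derivation:
Link lengths: [5.5, 3.9, 8.4, 6.1, 8.8]
max_reach = 5.5 + 3.9 + 8.4 + 6.1 + 8.8 = 32.7
L_max = max([5.5, 3.9, 8.4, 6.1, 8.8]) = 8.8
S (sum of others) = 32.7 - 8.8 = 23.9
min_reach = max(0, 8.8 - 23.9) = max(0, -15.1) = 0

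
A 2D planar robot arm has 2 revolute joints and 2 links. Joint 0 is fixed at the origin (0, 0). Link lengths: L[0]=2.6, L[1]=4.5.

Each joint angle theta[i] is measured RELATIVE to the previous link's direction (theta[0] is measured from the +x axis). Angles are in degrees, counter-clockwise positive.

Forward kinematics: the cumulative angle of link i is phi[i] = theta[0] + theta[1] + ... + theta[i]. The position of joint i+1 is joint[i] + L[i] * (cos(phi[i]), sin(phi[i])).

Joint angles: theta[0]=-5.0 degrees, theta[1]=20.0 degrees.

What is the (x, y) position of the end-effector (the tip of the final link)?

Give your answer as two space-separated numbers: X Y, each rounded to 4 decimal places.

Answer: 6.9368 0.9381

Derivation:
joint[0] = (0.0000, 0.0000)  (base)
link 0: phi[0] = -5 = -5 deg
  cos(-5 deg) = 0.9962, sin(-5 deg) = -0.0872
  joint[1] = (0.0000, 0.0000) + 2.6 * (0.9962, -0.0872) = (0.0000 + 2.5901, 0.0000 + -0.2266) = (2.5901, -0.2266)
link 1: phi[1] = -5 + 20 = 15 deg
  cos(15 deg) = 0.9659, sin(15 deg) = 0.2588
  joint[2] = (2.5901, -0.2266) + 4.5 * (0.9659, 0.2588) = (2.5901 + 4.3467, -0.2266 + 1.1647) = (6.9368, 0.9381)
End effector: (6.9368, 0.9381)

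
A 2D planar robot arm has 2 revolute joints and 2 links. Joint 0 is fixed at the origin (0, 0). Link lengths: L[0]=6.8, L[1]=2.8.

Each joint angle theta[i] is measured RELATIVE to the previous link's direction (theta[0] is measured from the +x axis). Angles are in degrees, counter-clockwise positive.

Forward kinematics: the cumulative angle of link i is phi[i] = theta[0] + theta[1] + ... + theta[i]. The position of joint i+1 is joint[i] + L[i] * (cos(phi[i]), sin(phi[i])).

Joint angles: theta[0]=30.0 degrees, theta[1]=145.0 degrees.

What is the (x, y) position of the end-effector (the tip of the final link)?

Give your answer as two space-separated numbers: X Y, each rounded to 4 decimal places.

Answer: 3.0996 3.6440

Derivation:
joint[0] = (0.0000, 0.0000)  (base)
link 0: phi[0] = 30 = 30 deg
  cos(30 deg) = 0.8660, sin(30 deg) = 0.5000
  joint[1] = (0.0000, 0.0000) + 6.8 * (0.8660, 0.5000) = (0.0000 + 5.8890, 0.0000 + 3.4000) = (5.8890, 3.4000)
link 1: phi[1] = 30 + 145 = 175 deg
  cos(175 deg) = -0.9962, sin(175 deg) = 0.0872
  joint[2] = (5.8890, 3.4000) + 2.8 * (-0.9962, 0.0872) = (5.8890 + -2.7893, 3.4000 + 0.2440) = (3.0996, 3.6440)
End effector: (3.0996, 3.6440)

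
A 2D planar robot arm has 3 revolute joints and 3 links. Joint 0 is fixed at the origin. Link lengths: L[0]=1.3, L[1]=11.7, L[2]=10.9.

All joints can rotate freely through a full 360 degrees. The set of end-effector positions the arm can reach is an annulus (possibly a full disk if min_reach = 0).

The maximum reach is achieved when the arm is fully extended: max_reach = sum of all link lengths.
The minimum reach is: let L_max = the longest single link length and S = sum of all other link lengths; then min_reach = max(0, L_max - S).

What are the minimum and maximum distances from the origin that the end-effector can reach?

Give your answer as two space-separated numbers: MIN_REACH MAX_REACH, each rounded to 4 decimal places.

Link lengths: [1.3, 11.7, 10.9]
max_reach = 1.3 + 11.7 + 10.9 = 23.9
L_max = max([1.3, 11.7, 10.9]) = 11.7
S (sum of others) = 23.9 - 11.7 = 12.2
min_reach = max(0, 11.7 - 12.2) = max(0, -0.5) = 0

Answer: 0.0000 23.9000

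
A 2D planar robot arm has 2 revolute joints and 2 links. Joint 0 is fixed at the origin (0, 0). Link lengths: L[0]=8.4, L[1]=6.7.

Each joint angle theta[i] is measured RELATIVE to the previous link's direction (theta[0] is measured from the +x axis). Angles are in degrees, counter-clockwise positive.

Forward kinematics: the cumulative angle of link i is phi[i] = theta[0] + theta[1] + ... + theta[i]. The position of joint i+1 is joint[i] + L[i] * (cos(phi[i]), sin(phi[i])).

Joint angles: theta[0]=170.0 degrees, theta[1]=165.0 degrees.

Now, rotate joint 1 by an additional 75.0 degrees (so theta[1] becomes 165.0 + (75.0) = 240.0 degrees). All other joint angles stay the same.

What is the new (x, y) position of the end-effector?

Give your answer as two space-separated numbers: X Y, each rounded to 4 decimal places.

joint[0] = (0.0000, 0.0000)  (base)
link 0: phi[0] = 170 = 170 deg
  cos(170 deg) = -0.9848, sin(170 deg) = 0.1736
  joint[1] = (0.0000, 0.0000) + 8.4 * (-0.9848, 0.1736) = (0.0000 + -8.2724, 0.0000 + 1.4586) = (-8.2724, 1.4586)
link 1: phi[1] = 170 + 240 = 410 deg
  cos(410 deg) = 0.6428, sin(410 deg) = 0.7660
  joint[2] = (-8.2724, 1.4586) + 6.7 * (0.6428, 0.7660) = (-8.2724 + 4.3067, 1.4586 + 5.1325) = (-3.9657, 6.5911)
End effector: (-3.9657, 6.5911)

Answer: -3.9657 6.5911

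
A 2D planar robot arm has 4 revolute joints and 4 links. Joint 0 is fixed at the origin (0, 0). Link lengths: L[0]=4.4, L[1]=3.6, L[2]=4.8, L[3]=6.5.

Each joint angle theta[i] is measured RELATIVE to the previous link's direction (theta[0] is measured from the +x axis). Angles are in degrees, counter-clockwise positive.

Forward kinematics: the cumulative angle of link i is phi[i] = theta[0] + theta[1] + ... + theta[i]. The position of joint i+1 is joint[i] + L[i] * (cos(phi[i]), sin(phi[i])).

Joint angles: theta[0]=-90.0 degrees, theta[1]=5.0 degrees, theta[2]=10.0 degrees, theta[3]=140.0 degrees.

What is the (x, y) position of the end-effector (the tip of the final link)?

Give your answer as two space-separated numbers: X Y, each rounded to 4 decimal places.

Answer: 4.3031 -6.7317

Derivation:
joint[0] = (0.0000, 0.0000)  (base)
link 0: phi[0] = -90 = -90 deg
  cos(-90 deg) = 0.0000, sin(-90 deg) = -1.0000
  joint[1] = (0.0000, 0.0000) + 4.4 * (0.0000, -1.0000) = (0.0000 + 0.0000, 0.0000 + -4.4000) = (0.0000, -4.4000)
link 1: phi[1] = -90 + 5 = -85 deg
  cos(-85 deg) = 0.0872, sin(-85 deg) = -0.9962
  joint[2] = (0.0000, -4.4000) + 3.6 * (0.0872, -0.9962) = (0.0000 + 0.3138, -4.4000 + -3.5863) = (0.3138, -7.9863)
link 2: phi[2] = -90 + 5 + 10 = -75 deg
  cos(-75 deg) = 0.2588, sin(-75 deg) = -0.9659
  joint[3] = (0.3138, -7.9863) + 4.8 * (0.2588, -0.9659) = (0.3138 + 1.2423, -7.9863 + -4.6364) = (1.5561, -12.6227)
link 3: phi[3] = -90 + 5 + 10 + 140 = 65 deg
  cos(65 deg) = 0.4226, sin(65 deg) = 0.9063
  joint[4] = (1.5561, -12.6227) + 6.5 * (0.4226, 0.9063) = (1.5561 + 2.7470, -12.6227 + 5.8910) = (4.3031, -6.7317)
End effector: (4.3031, -6.7317)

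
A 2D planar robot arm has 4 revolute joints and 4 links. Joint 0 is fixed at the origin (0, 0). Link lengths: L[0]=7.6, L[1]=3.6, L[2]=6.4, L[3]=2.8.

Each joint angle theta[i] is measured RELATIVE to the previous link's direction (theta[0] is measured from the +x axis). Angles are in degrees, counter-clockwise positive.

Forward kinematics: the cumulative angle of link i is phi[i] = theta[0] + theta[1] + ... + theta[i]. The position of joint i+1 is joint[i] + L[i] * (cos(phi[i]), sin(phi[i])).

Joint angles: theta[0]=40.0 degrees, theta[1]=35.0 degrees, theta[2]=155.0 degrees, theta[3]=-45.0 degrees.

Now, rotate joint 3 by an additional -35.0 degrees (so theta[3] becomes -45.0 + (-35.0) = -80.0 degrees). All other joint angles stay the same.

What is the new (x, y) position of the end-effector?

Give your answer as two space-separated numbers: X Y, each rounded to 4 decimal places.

Answer: 0.2150 4.8598

Derivation:
joint[0] = (0.0000, 0.0000)  (base)
link 0: phi[0] = 40 = 40 deg
  cos(40 deg) = 0.7660, sin(40 deg) = 0.6428
  joint[1] = (0.0000, 0.0000) + 7.6 * (0.7660, 0.6428) = (0.0000 + 5.8219, 0.0000 + 4.8852) = (5.8219, 4.8852)
link 1: phi[1] = 40 + 35 = 75 deg
  cos(75 deg) = 0.2588, sin(75 deg) = 0.9659
  joint[2] = (5.8219, 4.8852) + 3.6 * (0.2588, 0.9659) = (5.8219 + 0.9317, 4.8852 + 3.4773) = (6.7537, 8.3625)
link 2: phi[2] = 40 + 35 + 155 = 230 deg
  cos(230 deg) = -0.6428, sin(230 deg) = -0.7660
  joint[3] = (6.7537, 8.3625) + 6.4 * (-0.6428, -0.7660) = (6.7537 + -4.1138, 8.3625 + -4.9027) = (2.6398, 3.4598)
link 3: phi[3] = 40 + 35 + 155 + -80 = 150 deg
  cos(150 deg) = -0.8660, sin(150 deg) = 0.5000
  joint[4] = (2.6398, 3.4598) + 2.8 * (-0.8660, 0.5000) = (2.6398 + -2.4249, 3.4598 + 1.4000) = (0.2150, 4.8598)
End effector: (0.2150, 4.8598)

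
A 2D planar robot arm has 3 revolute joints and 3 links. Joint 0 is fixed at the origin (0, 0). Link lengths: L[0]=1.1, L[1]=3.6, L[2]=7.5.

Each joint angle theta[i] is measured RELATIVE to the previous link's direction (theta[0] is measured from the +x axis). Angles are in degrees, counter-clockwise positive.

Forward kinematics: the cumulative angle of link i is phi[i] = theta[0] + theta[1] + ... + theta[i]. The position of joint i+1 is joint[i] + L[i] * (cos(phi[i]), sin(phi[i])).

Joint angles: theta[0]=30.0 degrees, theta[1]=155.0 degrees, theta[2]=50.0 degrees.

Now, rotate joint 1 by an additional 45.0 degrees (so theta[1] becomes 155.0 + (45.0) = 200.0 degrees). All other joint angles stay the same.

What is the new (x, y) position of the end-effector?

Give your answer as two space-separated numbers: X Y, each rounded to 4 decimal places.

Answer: -0.0590 -9.5938

Derivation:
joint[0] = (0.0000, 0.0000)  (base)
link 0: phi[0] = 30 = 30 deg
  cos(30 deg) = 0.8660, sin(30 deg) = 0.5000
  joint[1] = (0.0000, 0.0000) + 1.1 * (0.8660, 0.5000) = (0.0000 + 0.9526, 0.0000 + 0.5500) = (0.9526, 0.5500)
link 1: phi[1] = 30 + 200 = 230 deg
  cos(230 deg) = -0.6428, sin(230 deg) = -0.7660
  joint[2] = (0.9526, 0.5500) + 3.6 * (-0.6428, -0.7660) = (0.9526 + -2.3140, 0.5500 + -2.7578) = (-1.3614, -2.2078)
link 2: phi[2] = 30 + 200 + 50 = 280 deg
  cos(280 deg) = 0.1736, sin(280 deg) = -0.9848
  joint[3] = (-1.3614, -2.2078) + 7.5 * (0.1736, -0.9848) = (-1.3614 + 1.3024, -2.2078 + -7.3861) = (-0.0590, -9.5938)
End effector: (-0.0590, -9.5938)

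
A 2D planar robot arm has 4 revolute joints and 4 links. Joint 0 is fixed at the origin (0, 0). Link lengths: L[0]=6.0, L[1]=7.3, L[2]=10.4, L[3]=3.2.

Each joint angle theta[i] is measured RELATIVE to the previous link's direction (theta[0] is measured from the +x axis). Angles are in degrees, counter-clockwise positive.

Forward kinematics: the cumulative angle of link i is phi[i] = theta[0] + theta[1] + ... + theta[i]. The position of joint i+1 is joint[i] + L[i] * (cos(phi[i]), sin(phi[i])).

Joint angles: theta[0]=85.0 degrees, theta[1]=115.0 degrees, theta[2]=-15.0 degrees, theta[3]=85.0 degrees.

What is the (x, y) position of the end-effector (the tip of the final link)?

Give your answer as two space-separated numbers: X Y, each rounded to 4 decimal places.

Answer: -16.6972 -0.6260

Derivation:
joint[0] = (0.0000, 0.0000)  (base)
link 0: phi[0] = 85 = 85 deg
  cos(85 deg) = 0.0872, sin(85 deg) = 0.9962
  joint[1] = (0.0000, 0.0000) + 6 * (0.0872, 0.9962) = (0.0000 + 0.5229, 0.0000 + 5.9772) = (0.5229, 5.9772)
link 1: phi[1] = 85 + 115 = 200 deg
  cos(200 deg) = -0.9397, sin(200 deg) = -0.3420
  joint[2] = (0.5229, 5.9772) + 7.3 * (-0.9397, -0.3420) = (0.5229 + -6.8598, 5.9772 + -2.4967) = (-6.3368, 3.4804)
link 2: phi[2] = 85 + 115 + -15 = 185 deg
  cos(185 deg) = -0.9962, sin(185 deg) = -0.0872
  joint[3] = (-6.3368, 3.4804) + 10.4 * (-0.9962, -0.0872) = (-6.3368 + -10.3604, 3.4804 + -0.9064) = (-16.6972, 2.5740)
link 3: phi[3] = 85 + 115 + -15 + 85 = 270 deg
  cos(270 deg) = -0.0000, sin(270 deg) = -1.0000
  joint[4] = (-16.6972, 2.5740) + 3.2 * (-0.0000, -1.0000) = (-16.6972 + -0.0000, 2.5740 + -3.2000) = (-16.6972, -0.6260)
End effector: (-16.6972, -0.6260)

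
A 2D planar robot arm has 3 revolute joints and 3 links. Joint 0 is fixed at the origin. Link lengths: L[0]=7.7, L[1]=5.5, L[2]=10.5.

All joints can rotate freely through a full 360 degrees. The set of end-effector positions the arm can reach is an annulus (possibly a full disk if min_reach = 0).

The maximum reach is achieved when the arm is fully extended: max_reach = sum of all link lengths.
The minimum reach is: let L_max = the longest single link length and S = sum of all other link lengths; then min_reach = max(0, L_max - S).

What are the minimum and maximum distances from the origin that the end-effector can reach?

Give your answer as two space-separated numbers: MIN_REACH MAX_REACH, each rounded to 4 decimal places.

Link lengths: [7.7, 5.5, 10.5]
max_reach = 7.7 + 5.5 + 10.5 = 23.7
L_max = max([7.7, 5.5, 10.5]) = 10.5
S (sum of others) = 23.7 - 10.5 = 13.2
min_reach = max(0, 10.5 - 13.2) = max(0, -2.7) = 0

Answer: 0.0000 23.7000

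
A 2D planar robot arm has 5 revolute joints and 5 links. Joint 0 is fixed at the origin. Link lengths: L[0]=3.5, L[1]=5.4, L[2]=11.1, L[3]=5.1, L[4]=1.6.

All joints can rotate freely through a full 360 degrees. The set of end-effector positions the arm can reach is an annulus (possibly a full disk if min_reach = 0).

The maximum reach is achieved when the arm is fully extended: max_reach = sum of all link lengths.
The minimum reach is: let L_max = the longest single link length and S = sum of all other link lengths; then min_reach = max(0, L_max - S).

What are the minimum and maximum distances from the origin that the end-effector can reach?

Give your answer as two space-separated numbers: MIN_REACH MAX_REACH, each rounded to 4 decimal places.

Answer: 0.0000 26.7000

Derivation:
Link lengths: [3.5, 5.4, 11.1, 5.1, 1.6]
max_reach = 3.5 + 5.4 + 11.1 + 5.1 + 1.6 = 26.7
L_max = max([3.5, 5.4, 11.1, 5.1, 1.6]) = 11.1
S (sum of others) = 26.7 - 11.1 = 15.6
min_reach = max(0, 11.1 - 15.6) = max(0, -4.5) = 0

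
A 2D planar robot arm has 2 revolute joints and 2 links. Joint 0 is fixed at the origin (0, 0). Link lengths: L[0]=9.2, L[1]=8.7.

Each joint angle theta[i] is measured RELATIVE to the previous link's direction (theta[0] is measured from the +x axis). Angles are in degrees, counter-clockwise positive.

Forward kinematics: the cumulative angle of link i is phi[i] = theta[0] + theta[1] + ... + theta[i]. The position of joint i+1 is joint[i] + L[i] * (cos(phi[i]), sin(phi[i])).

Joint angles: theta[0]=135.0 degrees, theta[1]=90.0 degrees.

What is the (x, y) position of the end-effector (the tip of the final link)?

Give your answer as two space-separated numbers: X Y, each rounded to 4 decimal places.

Answer: -12.6572 0.3536

Derivation:
joint[0] = (0.0000, 0.0000)  (base)
link 0: phi[0] = 135 = 135 deg
  cos(135 deg) = -0.7071, sin(135 deg) = 0.7071
  joint[1] = (0.0000, 0.0000) + 9.2 * (-0.7071, 0.7071) = (0.0000 + -6.5054, 0.0000 + 6.5054) = (-6.5054, 6.5054)
link 1: phi[1] = 135 + 90 = 225 deg
  cos(225 deg) = -0.7071, sin(225 deg) = -0.7071
  joint[2] = (-6.5054, 6.5054) + 8.7 * (-0.7071, -0.7071) = (-6.5054 + -6.1518, 6.5054 + -6.1518) = (-12.6572, 0.3536)
End effector: (-12.6572, 0.3536)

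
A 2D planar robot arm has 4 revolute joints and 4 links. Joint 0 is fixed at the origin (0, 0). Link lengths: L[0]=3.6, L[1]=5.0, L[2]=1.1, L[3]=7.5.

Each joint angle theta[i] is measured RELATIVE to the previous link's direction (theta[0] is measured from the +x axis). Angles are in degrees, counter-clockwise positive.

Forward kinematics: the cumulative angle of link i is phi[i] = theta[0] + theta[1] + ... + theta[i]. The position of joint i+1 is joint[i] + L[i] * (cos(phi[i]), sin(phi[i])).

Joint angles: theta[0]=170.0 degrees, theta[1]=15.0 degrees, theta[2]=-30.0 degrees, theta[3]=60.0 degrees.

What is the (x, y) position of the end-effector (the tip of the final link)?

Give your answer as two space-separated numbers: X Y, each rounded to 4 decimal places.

Answer: -15.6669 -3.6476

Derivation:
joint[0] = (0.0000, 0.0000)  (base)
link 0: phi[0] = 170 = 170 deg
  cos(170 deg) = -0.9848, sin(170 deg) = 0.1736
  joint[1] = (0.0000, 0.0000) + 3.6 * (-0.9848, 0.1736) = (0.0000 + -3.5453, 0.0000 + 0.6251) = (-3.5453, 0.6251)
link 1: phi[1] = 170 + 15 = 185 deg
  cos(185 deg) = -0.9962, sin(185 deg) = -0.0872
  joint[2] = (-3.5453, 0.6251) + 5 * (-0.9962, -0.0872) = (-3.5453 + -4.9810, 0.6251 + -0.4358) = (-8.5263, 0.1894)
link 2: phi[2] = 170 + 15 + -30 = 155 deg
  cos(155 deg) = -0.9063, sin(155 deg) = 0.4226
  joint[3] = (-8.5263, 0.1894) + 1.1 * (-0.9063, 0.4226) = (-8.5263 + -0.9969, 0.1894 + 0.4649) = (-9.5232, 0.6542)
link 3: phi[3] = 170 + 15 + -30 + 60 = 215 deg
  cos(215 deg) = -0.8192, sin(215 deg) = -0.5736
  joint[4] = (-9.5232, 0.6542) + 7.5 * (-0.8192, -0.5736) = (-9.5232 + -6.1436, 0.6542 + -4.3018) = (-15.6669, -3.6476)
End effector: (-15.6669, -3.6476)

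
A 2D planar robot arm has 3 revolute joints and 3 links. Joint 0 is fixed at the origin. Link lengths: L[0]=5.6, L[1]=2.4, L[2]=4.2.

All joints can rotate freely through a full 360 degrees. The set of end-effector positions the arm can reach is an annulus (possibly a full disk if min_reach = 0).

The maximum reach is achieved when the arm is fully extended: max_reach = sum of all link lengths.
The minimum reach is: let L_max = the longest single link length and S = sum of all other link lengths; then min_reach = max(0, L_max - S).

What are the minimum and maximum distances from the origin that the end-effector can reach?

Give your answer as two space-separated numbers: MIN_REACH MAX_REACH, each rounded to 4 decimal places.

Link lengths: [5.6, 2.4, 4.2]
max_reach = 5.6 + 2.4 + 4.2 = 12.2
L_max = max([5.6, 2.4, 4.2]) = 5.6
S (sum of others) = 12.2 - 5.6 = 6.6
min_reach = max(0, 5.6 - 6.6) = max(0, -1) = 0

Answer: 0.0000 12.2000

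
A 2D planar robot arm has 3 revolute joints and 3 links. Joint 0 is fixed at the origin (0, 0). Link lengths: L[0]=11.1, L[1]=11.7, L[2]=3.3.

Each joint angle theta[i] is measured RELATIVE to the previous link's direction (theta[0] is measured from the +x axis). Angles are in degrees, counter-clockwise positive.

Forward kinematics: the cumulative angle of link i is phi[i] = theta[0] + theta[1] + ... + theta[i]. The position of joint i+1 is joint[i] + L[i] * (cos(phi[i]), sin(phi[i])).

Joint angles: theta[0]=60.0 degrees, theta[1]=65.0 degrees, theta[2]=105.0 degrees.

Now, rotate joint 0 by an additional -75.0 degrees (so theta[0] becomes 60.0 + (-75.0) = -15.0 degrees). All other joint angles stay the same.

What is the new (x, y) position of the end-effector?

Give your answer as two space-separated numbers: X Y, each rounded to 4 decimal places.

joint[0] = (0.0000, 0.0000)  (base)
link 0: phi[0] = -15 = -15 deg
  cos(-15 deg) = 0.9659, sin(-15 deg) = -0.2588
  joint[1] = (0.0000, 0.0000) + 11.1 * (0.9659, -0.2588) = (0.0000 + 10.7218, 0.0000 + -2.8729) = (10.7218, -2.8729)
link 1: phi[1] = -15 + 65 = 50 deg
  cos(50 deg) = 0.6428, sin(50 deg) = 0.7660
  joint[2] = (10.7218, -2.8729) + 11.7 * (0.6428, 0.7660) = (10.7218 + 7.5206, -2.8729 + 8.9627) = (18.2424, 6.0898)
link 2: phi[2] = -15 + 65 + 105 = 155 deg
  cos(155 deg) = -0.9063, sin(155 deg) = 0.4226
  joint[3] = (18.2424, 6.0898) + 3.3 * (-0.9063, 0.4226) = (18.2424 + -2.9908, 6.0898 + 1.3946) = (15.2516, 7.4845)
End effector: (15.2516, 7.4845)

Answer: 15.2516 7.4845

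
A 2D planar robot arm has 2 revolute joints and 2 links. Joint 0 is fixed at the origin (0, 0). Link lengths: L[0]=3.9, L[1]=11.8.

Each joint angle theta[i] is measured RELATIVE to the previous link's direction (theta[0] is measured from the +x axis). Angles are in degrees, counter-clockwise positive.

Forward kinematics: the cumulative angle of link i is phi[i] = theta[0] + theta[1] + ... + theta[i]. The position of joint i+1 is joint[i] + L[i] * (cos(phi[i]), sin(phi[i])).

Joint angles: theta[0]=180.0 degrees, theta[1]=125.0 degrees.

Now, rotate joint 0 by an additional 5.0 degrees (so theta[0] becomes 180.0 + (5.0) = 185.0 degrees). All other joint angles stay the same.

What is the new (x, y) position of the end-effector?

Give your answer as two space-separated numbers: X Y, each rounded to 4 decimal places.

joint[0] = (0.0000, 0.0000)  (base)
link 0: phi[0] = 185 = 185 deg
  cos(185 deg) = -0.9962, sin(185 deg) = -0.0872
  joint[1] = (0.0000, 0.0000) + 3.9 * (-0.9962, -0.0872) = (0.0000 + -3.8852, 0.0000 + -0.3399) = (-3.8852, -0.3399)
link 1: phi[1] = 185 + 125 = 310 deg
  cos(310 deg) = 0.6428, sin(310 deg) = -0.7660
  joint[2] = (-3.8852, -0.3399) + 11.8 * (0.6428, -0.7660) = (-3.8852 + 7.5849, -0.3399 + -9.0393) = (3.6997, -9.3792)
End effector: (3.6997, -9.3792)

Answer: 3.6997 -9.3792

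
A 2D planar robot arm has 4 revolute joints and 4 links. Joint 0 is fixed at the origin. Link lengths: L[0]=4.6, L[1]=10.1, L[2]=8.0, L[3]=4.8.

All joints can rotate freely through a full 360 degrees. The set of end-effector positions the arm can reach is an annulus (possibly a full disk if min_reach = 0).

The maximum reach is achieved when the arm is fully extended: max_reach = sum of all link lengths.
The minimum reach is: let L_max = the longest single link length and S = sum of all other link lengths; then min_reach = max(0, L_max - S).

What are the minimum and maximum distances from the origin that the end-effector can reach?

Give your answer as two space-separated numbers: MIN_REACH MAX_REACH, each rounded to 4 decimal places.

Answer: 0.0000 27.5000

Derivation:
Link lengths: [4.6, 10.1, 8.0, 4.8]
max_reach = 4.6 + 10.1 + 8 + 4.8 = 27.5
L_max = max([4.6, 10.1, 8.0, 4.8]) = 10.1
S (sum of others) = 27.5 - 10.1 = 17.4
min_reach = max(0, 10.1 - 17.4) = max(0, -7.3) = 0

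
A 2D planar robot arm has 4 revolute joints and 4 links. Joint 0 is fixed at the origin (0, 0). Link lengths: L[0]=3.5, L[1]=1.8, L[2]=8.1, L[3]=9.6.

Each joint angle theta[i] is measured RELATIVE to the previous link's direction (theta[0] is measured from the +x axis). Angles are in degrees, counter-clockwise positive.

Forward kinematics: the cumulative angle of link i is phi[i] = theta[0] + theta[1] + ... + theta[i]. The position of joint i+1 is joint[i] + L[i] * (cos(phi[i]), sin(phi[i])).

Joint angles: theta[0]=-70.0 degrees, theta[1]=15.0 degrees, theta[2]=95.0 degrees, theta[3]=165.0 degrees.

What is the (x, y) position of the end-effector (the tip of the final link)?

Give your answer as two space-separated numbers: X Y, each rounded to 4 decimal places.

Answer: -0.2661 -3.6140

Derivation:
joint[0] = (0.0000, 0.0000)  (base)
link 0: phi[0] = -70 = -70 deg
  cos(-70 deg) = 0.3420, sin(-70 deg) = -0.9397
  joint[1] = (0.0000, 0.0000) + 3.5 * (0.3420, -0.9397) = (0.0000 + 1.1971, 0.0000 + -3.2889) = (1.1971, -3.2889)
link 1: phi[1] = -70 + 15 = -55 deg
  cos(-55 deg) = 0.5736, sin(-55 deg) = -0.8192
  joint[2] = (1.1971, -3.2889) + 1.8 * (0.5736, -0.8192) = (1.1971 + 1.0324, -3.2889 + -1.4745) = (2.2295, -4.7634)
link 2: phi[2] = -70 + 15 + 95 = 40 deg
  cos(40 deg) = 0.7660, sin(40 deg) = 0.6428
  joint[3] = (2.2295, -4.7634) + 8.1 * (0.7660, 0.6428) = (2.2295 + 6.2050, -4.7634 + 5.2066) = (8.4345, 0.4432)
link 3: phi[3] = -70 + 15 + 95 + 165 = 205 deg
  cos(205 deg) = -0.9063, sin(205 deg) = -0.4226
  joint[4] = (8.4345, 0.4432) + 9.6 * (-0.9063, -0.4226) = (8.4345 + -8.7006, 0.4432 + -4.0571) = (-0.2661, -3.6140)
End effector: (-0.2661, -3.6140)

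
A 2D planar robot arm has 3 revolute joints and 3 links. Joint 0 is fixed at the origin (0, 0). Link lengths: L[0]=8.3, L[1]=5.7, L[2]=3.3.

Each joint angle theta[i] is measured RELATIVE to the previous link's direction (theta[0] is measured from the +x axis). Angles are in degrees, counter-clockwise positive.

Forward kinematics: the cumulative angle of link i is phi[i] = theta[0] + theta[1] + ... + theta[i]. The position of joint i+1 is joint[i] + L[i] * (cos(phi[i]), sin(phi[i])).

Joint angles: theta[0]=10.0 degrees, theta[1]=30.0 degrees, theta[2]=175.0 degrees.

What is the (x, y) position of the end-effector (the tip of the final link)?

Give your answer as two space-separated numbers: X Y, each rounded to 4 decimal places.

joint[0] = (0.0000, 0.0000)  (base)
link 0: phi[0] = 10 = 10 deg
  cos(10 deg) = 0.9848, sin(10 deg) = 0.1736
  joint[1] = (0.0000, 0.0000) + 8.3 * (0.9848, 0.1736) = (0.0000 + 8.1739, 0.0000 + 1.4413) = (8.1739, 1.4413)
link 1: phi[1] = 10 + 30 = 40 deg
  cos(40 deg) = 0.7660, sin(40 deg) = 0.6428
  joint[2] = (8.1739, 1.4413) + 5.7 * (0.7660, 0.6428) = (8.1739 + 4.3665, 1.4413 + 3.6639) = (12.5404, 5.1052)
link 2: phi[2] = 10 + 30 + 175 = 215 deg
  cos(215 deg) = -0.8192, sin(215 deg) = -0.5736
  joint[3] = (12.5404, 5.1052) + 3.3 * (-0.8192, -0.5736) = (12.5404 + -2.7032, 5.1052 + -1.8928) = (9.8372, 3.2124)
End effector: (9.8372, 3.2124)

Answer: 9.8372 3.2124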